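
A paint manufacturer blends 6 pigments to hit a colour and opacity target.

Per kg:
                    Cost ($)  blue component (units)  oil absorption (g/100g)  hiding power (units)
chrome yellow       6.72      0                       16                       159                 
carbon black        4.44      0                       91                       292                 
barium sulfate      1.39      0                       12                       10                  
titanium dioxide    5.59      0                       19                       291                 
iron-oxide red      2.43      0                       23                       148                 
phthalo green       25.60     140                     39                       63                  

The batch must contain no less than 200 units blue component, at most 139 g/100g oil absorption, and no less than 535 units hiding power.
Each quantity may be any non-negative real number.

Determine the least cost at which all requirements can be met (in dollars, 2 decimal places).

Let x1 = kg of chrome yellow, x2 = kg of carbon black, x3 = kg of barium sulfate, x4 = kg of titanium dioxide, x5 = kg of iron-oxide red, x6 = kg of phthalo green.
Minimise 6.72x1 + 4.44x2 + 1.39x3 + 5.59x4 + 2.43x5 + 25.6x6 with:
  140x6 ≥ 200   (blue component)
  16x1 + 91x2 + 12x3 + 19x4 + 23x5 + 39x6 ≤ 139   (oil absorption)
  159x1 + 292x2 + 10x3 + 291x4 + 148x5 + 63x6 ≥ 535   (hiding power)
  x1, x2, x3, x4, x5, x6 ≥ 0.
The cheapest feasible vertex uses only carbon black, iron-oxide red, phthalo green; chrome yellow, barium sulfate, titanium dioxide are not used. The blue component, oil absorption, hiding power requirements are met with equality.
Solving gives x2 = 0.30973, x5 = 2.3957, x6 = 1.4286.
Objective = 4.44·0.30973 + 2.43·2.3957 + 25.6·1.4286 = 43.7689.

$43.77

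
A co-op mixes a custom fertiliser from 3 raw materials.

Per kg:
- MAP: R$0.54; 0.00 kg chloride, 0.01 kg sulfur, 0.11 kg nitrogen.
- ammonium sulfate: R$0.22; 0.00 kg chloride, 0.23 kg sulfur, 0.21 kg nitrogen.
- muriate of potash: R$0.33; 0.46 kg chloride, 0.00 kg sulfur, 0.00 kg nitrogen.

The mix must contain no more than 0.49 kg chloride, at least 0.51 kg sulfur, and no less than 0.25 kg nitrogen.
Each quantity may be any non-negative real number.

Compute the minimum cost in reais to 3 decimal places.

Let x1 = kg of MAP, x2 = kg of ammonium sulfate, x3 = kg of muriate of potash.
Minimize 0.54x1 + 0.22x2 + 0.33x3 with:
  0.46x3 ≤ 0.49   (chloride)
  0.01x1 + 0.23x2 ≥ 0.51   (sulfur)
  0.11x1 + 0.21x2 ≥ 0.25   (nitrogen)
  x1, x2, x3 ≥ 0.
The optimal basis is {ammonium sulfate}; MAP, muriate of potash drop out. The sulfur requirement is met with equality.
Optimal quantities: ammonium sulfate = 2.217 kg.
Hence cost = 0.22·2.217 = R$0.48774.

R$0.488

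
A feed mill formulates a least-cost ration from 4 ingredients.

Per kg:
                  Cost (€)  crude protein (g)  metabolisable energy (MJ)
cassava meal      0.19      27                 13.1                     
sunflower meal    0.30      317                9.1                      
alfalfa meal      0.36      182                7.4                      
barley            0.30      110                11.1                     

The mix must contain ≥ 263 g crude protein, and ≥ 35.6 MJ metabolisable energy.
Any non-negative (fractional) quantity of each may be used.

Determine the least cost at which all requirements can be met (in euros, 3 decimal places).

€0.623

Let x1 = kg of cassava meal, x2 = kg of sunflower meal, x3 = kg of alfalfa meal, x4 = kg of barley.
Minimise 0.19x1 + 0.3x2 + 0.36x3 + 0.3x4 with:
  27x1 + 317x2 + 182x3 + 110x4 ≥ 263   (crude protein)
  13.1x1 + 9.1x2 + 7.4x3 + 11.1x4 ≥ 35.6   (metabolisable energy)
  x1, x2, x3, x4 ≥ 0.
The cheapest feasible vertex uses only cassava meal, sunflower meal; alfalfa meal, barley are not used. Binding constraints: crude protein and metabolisable energy.
Solving gives x1 = 2.276, x2 = 0.6358.
Objective = 0.19·2.276 + 0.3·0.6358 = 0.62318.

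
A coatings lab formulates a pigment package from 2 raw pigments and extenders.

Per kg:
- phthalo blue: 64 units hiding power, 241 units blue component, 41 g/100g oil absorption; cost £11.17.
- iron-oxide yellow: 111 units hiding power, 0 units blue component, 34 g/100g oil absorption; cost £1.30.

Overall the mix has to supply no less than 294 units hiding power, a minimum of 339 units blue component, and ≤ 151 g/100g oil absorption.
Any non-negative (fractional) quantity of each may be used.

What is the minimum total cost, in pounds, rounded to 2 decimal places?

Set it up as a linear program. Let x1 = kg of phthalo blue, x2 = kg of iron-oxide yellow.
min 11.17x1 + 1.3x2 s.t.:
  64x1 + 111x2 ≥ 294   (hiding power)
  241x1 ≥ 339   (blue component)
  41x1 + 34x2 ≤ 151   (oil absorption)
  x1, x2 ≥ 0.
Both inputs are positive at the optimum. Binding constraints: hiding power and blue component.
Solving gives x1 = 1.4066, x2 = 1.8376.
Cost = 11.17·1.4066 + 1.3·1.8376 = 18.1006.

£18.10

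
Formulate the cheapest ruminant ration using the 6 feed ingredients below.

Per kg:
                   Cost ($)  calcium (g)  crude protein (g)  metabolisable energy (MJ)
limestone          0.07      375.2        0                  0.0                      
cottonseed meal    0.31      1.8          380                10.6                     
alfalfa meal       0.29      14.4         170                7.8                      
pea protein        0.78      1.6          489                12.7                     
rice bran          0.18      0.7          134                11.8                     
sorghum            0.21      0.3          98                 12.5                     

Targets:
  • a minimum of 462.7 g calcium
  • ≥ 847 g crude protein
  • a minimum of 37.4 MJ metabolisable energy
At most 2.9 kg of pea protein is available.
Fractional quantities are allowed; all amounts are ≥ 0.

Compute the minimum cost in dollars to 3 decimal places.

This is a linear program. Let x1 = kg of limestone, x2 = kg of cottonseed meal, x3 = kg of alfalfa meal, x4 = kg of pea protein, x5 = kg of rice bran, x6 = kg of sorghum.
Minimise 0.07x1 + 0.31x2 + 0.29x3 + 0.78x4 + 0.18x5 + 0.21x6 s.t.:
  375.2x1 + 1.8x2 + 14.4x3 + 1.6x4 + 0.7x5 + 0.3x6 ≥ 462.7   (calcium)
  380x2 + 170x3 + 489x4 + 134x5 + 98x6 ≥ 847   (crude protein)
  10.6x2 + 7.8x3 + 12.7x4 + 11.8x5 + 12.5x6 ≥ 37.4   (metabolisable energy)
  x4 ≤ 2.9
  x1, x2, x3, x4, x5, x6 ≥ 0.
The minimum-cost mix takes nothing from alfalfa meal, pea protein, sorghum — only limestone, cottonseed meal, rice bran. The calcium, crude protein, metabolisable energy requirements are met with equality.
Solving gives x1 = 1.222, x2 = 1.627, x5 = 1.708.
Total cost: 0.07·1.222 + 0.31·1.627 + 0.18·1.708 = 0.89735.

$0.897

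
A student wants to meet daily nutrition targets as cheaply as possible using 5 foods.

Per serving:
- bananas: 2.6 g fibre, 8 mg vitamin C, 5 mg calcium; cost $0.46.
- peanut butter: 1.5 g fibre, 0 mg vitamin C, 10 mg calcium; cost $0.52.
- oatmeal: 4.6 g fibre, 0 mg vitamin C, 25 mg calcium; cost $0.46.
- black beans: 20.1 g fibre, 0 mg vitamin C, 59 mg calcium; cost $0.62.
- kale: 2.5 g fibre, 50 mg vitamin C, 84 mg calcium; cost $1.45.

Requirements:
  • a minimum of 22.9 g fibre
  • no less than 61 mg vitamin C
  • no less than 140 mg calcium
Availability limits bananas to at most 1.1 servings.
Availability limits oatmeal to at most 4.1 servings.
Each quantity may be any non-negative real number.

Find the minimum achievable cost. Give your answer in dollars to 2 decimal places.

$2.38

Set it up as a linear program. Let x1 = servings of bananas, x2 = servings of peanut butter, x3 = servings of oatmeal, x4 = servings of black beans, x5 = servings of kale.
min 0.46x1 + 0.52x2 + 0.46x3 + 0.62x4 + 1.45x5 s.t.:
  2.6x1 + 1.5x2 + 4.6x3 + 20.1x4 + 2.5x5 ≥ 22.9   (fibre)
  8x1 + 50x5 ≥ 61   (vitamin C)
  5x1 + 10x2 + 25x3 + 59x4 + 84x5 ≥ 140   (calcium)
  x1 ≤ 1.1
  x3 ≤ 4.1
  x1, x2, x3, x4, x5 ≥ 0.
At the optimum only black beans, kale are positive (bananas, peanut butter, oatmeal = 0). Binding constraints: fibre and vitamin C.
Solving gives x4 = 0.9876, x5 = 1.22.
Cost = 0.62·0.9876 + 1.45·1.22 = 2.3813.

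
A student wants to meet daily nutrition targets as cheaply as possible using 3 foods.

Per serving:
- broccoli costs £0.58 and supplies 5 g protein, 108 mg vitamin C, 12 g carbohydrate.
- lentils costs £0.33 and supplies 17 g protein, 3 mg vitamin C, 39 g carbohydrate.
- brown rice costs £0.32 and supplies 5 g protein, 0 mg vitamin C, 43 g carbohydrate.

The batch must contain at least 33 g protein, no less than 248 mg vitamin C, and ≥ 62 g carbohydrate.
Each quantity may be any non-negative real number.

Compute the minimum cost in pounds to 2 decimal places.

Treat it as an LP. Let x1 = servings of broccoli, x2 = servings of lentils, x3 = servings of brown rice.
Minimize 0.58x1 + 0.33x2 + 0.32x3 with:
  5x1 + 17x2 + 5x3 ≥ 33   (protein)
  108x1 + 3x2 ≥ 248   (vitamin C)
  12x1 + 39x2 + 43x3 ≥ 62   (carbohydrate)
  x1, x2, x3 ≥ 0.
The optimal basis is {broccoli, lentils}; brown rice drops out. Binding constraints: protein and vitamin C.
Optimal quantities: broccoli = 2.261 servings, lentils = 1.276 servings.
Hence cost = 0.58·2.261 + 0.33·1.276 = £1.7325.

£1.73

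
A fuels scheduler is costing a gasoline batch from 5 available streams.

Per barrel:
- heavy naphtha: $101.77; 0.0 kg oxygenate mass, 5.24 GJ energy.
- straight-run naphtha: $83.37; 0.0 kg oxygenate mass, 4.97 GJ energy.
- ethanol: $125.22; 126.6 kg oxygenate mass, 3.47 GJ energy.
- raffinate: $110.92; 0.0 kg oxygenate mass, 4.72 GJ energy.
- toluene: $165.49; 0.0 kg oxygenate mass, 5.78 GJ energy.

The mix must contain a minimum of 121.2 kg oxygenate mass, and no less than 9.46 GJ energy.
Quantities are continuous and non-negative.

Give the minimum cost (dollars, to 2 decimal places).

Let x1 = barrels of heavy naphtha, x2 = barrels of straight-run naphtha, x3 = barrels of ethanol, x4 = barrels of raffinate, x5 = barrels of toluene.
Minimise 101.77x1 + 83.37x2 + 125.22x3 + 110.92x4 + 165.49x5 s.t.:
  126.6x3 ≥ 121.2   (oxygenate mass)
  5.24x1 + 4.97x2 + 3.47x3 + 4.72x4 + 5.78x5 ≥ 9.46   (energy)
  x1, x2, x3, x4, x5 ≥ 0.
The cheapest feasible vertex uses only straight-run naphtha, ethanol; heavy naphtha, raffinate, toluene are not used. There the oxygenate mass and energy constraints are tight.
Solving gives x2 = 1.235, x3 = 0.9573.
Total cost: 83.37·1.235 + 125.22·0.9573 = 222.8351.

$222.84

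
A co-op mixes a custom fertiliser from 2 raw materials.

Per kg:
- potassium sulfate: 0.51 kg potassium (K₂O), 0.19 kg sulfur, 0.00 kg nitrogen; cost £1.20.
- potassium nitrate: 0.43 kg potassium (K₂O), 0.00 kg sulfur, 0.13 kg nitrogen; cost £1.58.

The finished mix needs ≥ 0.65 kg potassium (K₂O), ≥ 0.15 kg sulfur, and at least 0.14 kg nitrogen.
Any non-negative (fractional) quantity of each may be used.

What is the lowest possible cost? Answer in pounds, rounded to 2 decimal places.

Let x1 = kg of potassium sulfate, x2 = kg of potassium nitrate.
min 1.2x1 + 1.58x2 subject to:
  0.51x1 + 0.43x2 ≥ 0.65   (potassium (K₂O))
  0.19x1 ≥ 0.15   (sulfur)
  0.13x2 ≥ 0.14   (nitrogen)
  x1, x2 ≥ 0.
Both inputs are positive at the optimum. There the sulfur and nitrogen constraints are tight.
Optimal quantities: potassium sulfate = 0.7895 kg, potassium nitrate = 1.077 kg.
Cost = 1.2·0.7895 + 1.58·1.077 = 2.6491.

£2.65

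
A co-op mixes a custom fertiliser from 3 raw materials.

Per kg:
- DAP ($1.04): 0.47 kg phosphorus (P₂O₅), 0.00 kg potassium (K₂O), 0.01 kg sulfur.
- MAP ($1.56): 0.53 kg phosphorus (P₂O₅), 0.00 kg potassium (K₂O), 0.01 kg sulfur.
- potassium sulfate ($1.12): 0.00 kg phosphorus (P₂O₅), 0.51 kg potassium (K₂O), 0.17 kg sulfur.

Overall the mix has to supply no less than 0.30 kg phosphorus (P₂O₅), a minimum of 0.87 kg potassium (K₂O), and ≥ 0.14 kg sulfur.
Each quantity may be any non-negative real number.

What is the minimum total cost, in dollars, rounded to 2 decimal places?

Let x1 = kg of DAP, x2 = kg of MAP, x3 = kg of potassium sulfate.
min 1.04x1 + 1.56x2 + 1.12x3 with:
  0.47x1 + 0.53x2 ≥ 0.3   (phosphorus (P₂O₅))
  0.51x3 ≥ 0.87   (potassium (K₂O))
  0.01x1 + 0.01x2 + 0.17x3 ≥ 0.14   (sulfur)
  x1, x2, x3 ≥ 0.
At the optimum only DAP, potassium sulfate are positive (MAP = 0). Binding constraints: phosphorus (P₂O₅) and potassium (K₂O).
Solving gives x1 = 0.6383, x3 = 1.706.
Total cost: 1.04·0.6383 + 1.12·1.706 = 2.5746.

$2.57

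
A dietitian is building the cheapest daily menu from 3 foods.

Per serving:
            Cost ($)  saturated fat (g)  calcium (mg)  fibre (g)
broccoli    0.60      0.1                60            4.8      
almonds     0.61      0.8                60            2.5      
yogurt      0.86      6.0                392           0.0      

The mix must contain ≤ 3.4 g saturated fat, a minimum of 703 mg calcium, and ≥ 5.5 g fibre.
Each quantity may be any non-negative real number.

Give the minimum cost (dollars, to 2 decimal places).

$5.75

Let x1 = servings of broccoli, x2 = servings of almonds, x3 = servings of yogurt.
Minimize 0.6x1 + 0.61x2 + 0.86x3 s.t.:
  0.1x1 + 0.8x2 + 6x3 ≤ 3.4   (saturated fat)
  60x1 + 60x2 + 392x3 ≥ 703   (calcium)
  4.8x1 + 2.5x2 ≥ 5.5   (fibre)
  x1, x2, x3 ≥ 0.
The optimal basis is {broccoli, yogurt}; almonds drops out. Binding constraints: saturated fat and calcium.
So broccoli = 8.994 servings, yogurt = 0.4168 servings.
Total cost: 0.6·8.994 + 0.86·0.4168 = 5.7548.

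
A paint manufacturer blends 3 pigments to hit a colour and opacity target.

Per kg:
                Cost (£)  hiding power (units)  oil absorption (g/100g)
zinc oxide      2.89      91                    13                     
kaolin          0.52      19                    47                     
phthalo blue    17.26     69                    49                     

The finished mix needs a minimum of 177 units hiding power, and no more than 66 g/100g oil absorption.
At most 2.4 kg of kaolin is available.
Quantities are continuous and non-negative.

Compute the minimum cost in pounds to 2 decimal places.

£5.54

Let x1 = kg of zinc oxide, x2 = kg of kaolin, x3 = kg of phthalo blue.
Minimize 2.89x1 + 0.52x2 + 17.26x3 with:
  91x1 + 19x2 + 69x3 ≥ 177   (hiding power)
  13x1 + 47x2 + 49x3 ≤ 66   (oil absorption)
  x2 ≤ 2.4
  x1, x2, x3 ≥ 0.
The minimum-cost mix takes nothing from phthalo blue — only zinc oxide, kaolin. Binding constraints: hiding power and oil absorption.
So zinc oxide = 1.753 kg, kaolin = 0.9194 kg.
Objective = 2.89·1.753 + 0.52·0.9194 = 5.5443.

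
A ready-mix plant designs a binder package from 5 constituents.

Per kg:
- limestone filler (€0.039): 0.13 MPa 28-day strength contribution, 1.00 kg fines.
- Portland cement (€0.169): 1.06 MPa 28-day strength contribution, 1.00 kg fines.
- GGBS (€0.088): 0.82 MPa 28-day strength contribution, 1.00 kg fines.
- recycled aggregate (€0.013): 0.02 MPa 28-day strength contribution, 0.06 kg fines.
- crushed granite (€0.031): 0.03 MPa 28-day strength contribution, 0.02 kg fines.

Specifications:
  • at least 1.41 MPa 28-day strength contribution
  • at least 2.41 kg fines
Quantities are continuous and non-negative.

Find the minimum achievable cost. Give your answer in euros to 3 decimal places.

Treat it as an LP. Let x1 = kg of limestone filler, x2 = kg of Portland cement, x3 = kg of GGBS, x4 = kg of recycled aggregate, x5 = kg of crushed granite.
Minimize 0.039x1 + 0.169x2 + 0.088x3 + 0.013x4 + 0.031x5 with:
  0.13x1 + 1.06x2 + 0.82x3 + 0.02x4 + 0.03x5 ≥ 1.41   (28-day strength contribution)
  1x1 + 1x2 + 1x3 + 0.06x4 + 0.02x5 ≥ 2.41   (fines)
  x1, x2, x3, x4, x5 ≥ 0.
The cheapest feasible vertex uses only limestone filler, GGBS; Portland cement, recycled aggregate, crushed granite are not used. The 28-day strength contribution and fines requirements are met with equality.
That vertex is x1 = 0.8206, x3 = 1.589.
Objective = 0.039·0.8206 + 0.088·1.589 = 0.17184.

€0.172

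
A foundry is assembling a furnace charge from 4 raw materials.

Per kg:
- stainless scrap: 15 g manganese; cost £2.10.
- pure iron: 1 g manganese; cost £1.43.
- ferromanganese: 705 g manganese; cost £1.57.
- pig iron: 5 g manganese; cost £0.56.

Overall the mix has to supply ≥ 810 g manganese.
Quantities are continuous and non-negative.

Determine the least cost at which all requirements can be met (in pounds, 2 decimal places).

Set it up as a linear program. Let x1 = kg of stainless scrap, x2 = kg of pure iron, x3 = kg of ferromanganese, x4 = kg of pig iron.
Minimize 2.1x1 + 1.43x2 + 1.57x3 + 0.56x4 s.t.:
  15x1 + 1x2 + 705x3 + 5x4 ≥ 810   (manganese)
  x1, x2, x3, x4 ≥ 0.
The cheapest feasible vertex uses only ferromanganese; stainless scrap, pure iron, pig iron are not used. There the manganese constraint is tight.
Solving gives x3 = 1.149.
Hence cost = 1.57·1.149 = £1.8039.

£1.80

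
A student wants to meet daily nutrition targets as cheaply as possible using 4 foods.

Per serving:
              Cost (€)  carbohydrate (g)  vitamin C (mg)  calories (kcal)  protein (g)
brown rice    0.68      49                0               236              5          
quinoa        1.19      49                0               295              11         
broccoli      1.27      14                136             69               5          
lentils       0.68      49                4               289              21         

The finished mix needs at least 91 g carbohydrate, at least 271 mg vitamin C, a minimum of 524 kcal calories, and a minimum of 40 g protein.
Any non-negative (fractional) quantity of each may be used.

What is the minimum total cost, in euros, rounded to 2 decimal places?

This is a linear program. Let x1 = servings of brown rice, x2 = servings of quinoa, x3 = servings of broccoli, x4 = servings of lentils.
min 0.68x1 + 1.19x2 + 1.27x3 + 0.68x4 subject to:
  49x1 + 49x2 + 14x3 + 49x4 ≥ 91   (carbohydrate)
  136x3 + 4x4 ≥ 271   (vitamin C)
  236x1 + 295x2 + 69x3 + 289x4 ≥ 524   (calories)
  5x1 + 11x2 + 5x3 + 21x4 ≥ 40   (protein)
  x1, x2, x3, x4 ≥ 0.
The cheapest feasible vertex uses only broccoli, lentils; brown rice, quinoa are not used. Binding constraints: vitamin C and protein.
Solving gives x3 = 1.95, x4 = 1.44.
Hence cost = 1.27·1.95 + 0.68·1.44 = €3.4557.

€3.46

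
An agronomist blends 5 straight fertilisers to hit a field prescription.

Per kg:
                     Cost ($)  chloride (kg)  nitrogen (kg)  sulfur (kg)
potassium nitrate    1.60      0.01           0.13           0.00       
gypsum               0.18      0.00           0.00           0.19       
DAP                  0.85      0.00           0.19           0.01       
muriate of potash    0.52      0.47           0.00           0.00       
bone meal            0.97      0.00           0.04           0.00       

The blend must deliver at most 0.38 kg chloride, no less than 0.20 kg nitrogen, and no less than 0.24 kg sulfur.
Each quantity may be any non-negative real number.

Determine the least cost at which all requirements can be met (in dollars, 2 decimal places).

$1.11

Set it up as a linear program. Let x1 = kg of potassium nitrate, x2 = kg of gypsum, x3 = kg of DAP, x4 = kg of muriate of potash, x5 = kg of bone meal.
Minimize 1.6x1 + 0.18x2 + 0.85x3 + 0.52x4 + 0.97x5 s.t.:
  0.01x1 + 0.47x4 ≤ 0.38   (chloride)
  0.13x1 + 0.19x3 + 0.04x5 ≥ 0.2   (nitrogen)
  0.19x2 + 0.01x3 ≥ 0.24   (sulfur)
  x1, x2, x3, x4, x5 ≥ 0.
The cheapest feasible vertex uses only gypsum, DAP; potassium nitrate, muriate of potash, bone meal are not used. There the nitrogen and sulfur constraints are tight.
Optimal quantities: gypsum = 1.208 kg, DAP = 1.053 kg.
Hence cost = 0.18·1.208 + 0.85·1.053 = $1.1125.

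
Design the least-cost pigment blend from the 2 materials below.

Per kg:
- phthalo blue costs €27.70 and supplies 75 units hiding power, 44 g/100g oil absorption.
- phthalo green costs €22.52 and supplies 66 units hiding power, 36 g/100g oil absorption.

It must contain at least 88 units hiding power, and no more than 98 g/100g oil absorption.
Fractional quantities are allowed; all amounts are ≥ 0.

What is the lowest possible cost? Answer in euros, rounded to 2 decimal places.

Let x1 = kg of phthalo blue, x2 = kg of phthalo green.
min 27.7x1 + 22.52x2 subject to:
  75x1 + 66x2 ≥ 88   (hiding power)
  44x1 + 36x2 ≤ 98   (oil absorption)
  x1, x2 ≥ 0.
At the optimum only phthalo green is positive (phthalo blue = 0). The hiding power requirement is met with equality.
So phthalo green = 1.3333 kg.
Hence cost = 22.52·1.3333 = €30.0259.

€30.03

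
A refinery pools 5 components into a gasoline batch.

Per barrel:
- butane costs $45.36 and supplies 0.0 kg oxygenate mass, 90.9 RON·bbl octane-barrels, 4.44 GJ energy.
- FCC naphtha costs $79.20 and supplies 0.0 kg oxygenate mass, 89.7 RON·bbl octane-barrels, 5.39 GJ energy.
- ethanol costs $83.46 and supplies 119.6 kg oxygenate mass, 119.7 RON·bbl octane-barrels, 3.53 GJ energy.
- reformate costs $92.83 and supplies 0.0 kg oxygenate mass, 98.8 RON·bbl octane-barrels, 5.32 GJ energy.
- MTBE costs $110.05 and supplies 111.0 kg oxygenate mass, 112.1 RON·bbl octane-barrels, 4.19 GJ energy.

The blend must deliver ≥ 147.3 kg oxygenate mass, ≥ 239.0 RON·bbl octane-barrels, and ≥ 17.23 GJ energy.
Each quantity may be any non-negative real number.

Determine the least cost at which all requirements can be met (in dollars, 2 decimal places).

$234.40

Let x1 = barrels of butane, x2 = barrels of FCC naphtha, x3 = barrels of ethanol, x4 = barrels of reformate, x5 = barrels of MTBE.
Minimize 45.36x1 + 79.2x2 + 83.46x3 + 92.83x4 + 110.05x5 with:
  119.6x3 + 111x5 ≥ 147.3   (oxygenate mass)
  90.9x1 + 89.7x2 + 119.7x3 + 98.8x4 + 112.1x5 ≥ 239   (octane-barrels)
  4.44x1 + 5.39x2 + 3.53x3 + 5.32x4 + 4.19x5 ≥ 17.23   (energy)
  x1, x2, x3, x4, x5 ≥ 0.
The cheapest feasible vertex uses only butane, ethanol; FCC naphtha, reformate, MTBE are not used. There the oxygenate mass and energy constraints are tight.
Optimal quantities: butane = 2.9014 barrels, ethanol = 1.2316 barrels.
Total cost: 45.36·2.9014 + 83.46·1.2316 = 234.3968.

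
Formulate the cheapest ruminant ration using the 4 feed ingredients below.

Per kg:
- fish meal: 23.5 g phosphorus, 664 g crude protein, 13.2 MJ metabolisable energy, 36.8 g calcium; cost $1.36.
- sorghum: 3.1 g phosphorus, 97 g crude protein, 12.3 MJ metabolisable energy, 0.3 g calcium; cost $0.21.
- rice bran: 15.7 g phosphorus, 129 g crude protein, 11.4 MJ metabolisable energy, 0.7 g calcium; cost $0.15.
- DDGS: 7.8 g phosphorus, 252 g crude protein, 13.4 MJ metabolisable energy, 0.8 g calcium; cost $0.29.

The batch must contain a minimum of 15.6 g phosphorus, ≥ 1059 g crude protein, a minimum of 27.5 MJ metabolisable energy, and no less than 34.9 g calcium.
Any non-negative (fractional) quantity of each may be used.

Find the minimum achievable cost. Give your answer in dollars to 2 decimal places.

$1.75

Let x1 = kg of fish meal, x2 = kg of sorghum, x3 = kg of rice bran, x4 = kg of DDGS.
Minimise 1.36x1 + 0.21x2 + 0.15x3 + 0.29x4 with:
  23.5x1 + 3.1x2 + 15.7x3 + 7.8x4 ≥ 15.6   (phosphorus)
  664x1 + 97x2 + 129x3 + 252x4 ≥ 1059   (crude protein)
  13.2x1 + 12.3x2 + 11.4x3 + 13.4x4 ≥ 27.5   (metabolisable energy)
  36.8x1 + 0.3x2 + 0.7x3 + 0.8x4 ≥ 34.9   (calcium)
  x1, x2, x3, x4 ≥ 0.
The cheapest feasible vertex uses only fish meal, rice bran; sorghum, DDGS are not used. Binding constraints: crude protein and calcium.
So fish meal = 0.8782 kg, rice bran = 3.689 kg.
Hence cost = 1.36·0.8782 + 0.15·3.689 = $1.7477.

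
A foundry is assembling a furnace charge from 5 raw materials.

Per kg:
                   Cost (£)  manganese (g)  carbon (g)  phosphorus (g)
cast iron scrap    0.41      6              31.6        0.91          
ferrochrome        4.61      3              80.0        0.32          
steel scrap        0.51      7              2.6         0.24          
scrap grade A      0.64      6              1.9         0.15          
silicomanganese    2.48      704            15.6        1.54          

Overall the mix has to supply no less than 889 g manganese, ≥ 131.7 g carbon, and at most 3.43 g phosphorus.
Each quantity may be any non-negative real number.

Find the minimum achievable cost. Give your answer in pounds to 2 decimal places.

£7.65

Let x1 = kg of cast iron scrap, x2 = kg of ferrochrome, x3 = kg of steel scrap, x4 = kg of scrap grade A, x5 = kg of silicomanganese.
Minimize 0.41x1 + 4.61x2 + 0.51x3 + 0.64x4 + 2.48x5 s.t.:
  6x1 + 3x2 + 7x3 + 6x4 + 704x5 ≥ 889   (manganese)
  31.6x1 + 80x2 + 2.6x3 + 1.9x4 + 15.6x5 ≥ 131.7   (carbon)
  0.91x1 + 0.32x2 + 0.24x3 + 0.15x4 + 1.54x5 ≤ 3.43   (phosphorus)
  x1, x2, x3, x4, x5 ≥ 0.
The minimum-cost mix takes nothing from steel scrap, scrap grade A — only cast iron scrap, ferrochrome, silicomanganese. The manganese, carbon, phosphorus requirements are met with equality.
Solving gives x1 = 1.352, x2 = 0.8687, x5 = 1.248.
Cost = 0.41·1.352 + 4.61·0.8687 + 2.48·1.248 = 7.6541.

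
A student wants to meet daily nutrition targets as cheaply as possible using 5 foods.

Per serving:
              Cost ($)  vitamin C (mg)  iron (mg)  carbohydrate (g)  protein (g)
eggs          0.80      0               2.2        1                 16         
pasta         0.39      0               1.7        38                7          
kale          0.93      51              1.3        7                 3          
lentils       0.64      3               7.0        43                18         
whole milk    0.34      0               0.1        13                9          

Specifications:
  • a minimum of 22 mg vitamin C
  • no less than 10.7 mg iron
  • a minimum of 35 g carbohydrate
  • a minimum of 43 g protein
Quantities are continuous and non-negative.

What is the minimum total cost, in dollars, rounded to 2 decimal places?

This is a linear program. Let x1 = servings of eggs, x2 = servings of pasta, x3 = servings of kale, x4 = servings of lentils, x5 = servings of whole milk.
Minimize 0.8x1 + 0.39x2 + 0.93x3 + 0.64x4 + 0.34x5 subject to:
  51x3 + 3x4 ≥ 22   (vitamin C)
  2.2x1 + 1.7x2 + 1.3x3 + 7x4 + 0.1x5 ≥ 10.7   (iron)
  1x1 + 38x2 + 7x3 + 43x4 + 13x5 ≥ 35   (carbohydrate)
  16x1 + 7x2 + 3x3 + 18x4 + 9x5 ≥ 43   (protein)
  x1, x2, x3, x4, x5 ≥ 0.
The optimal basis is {kale, lentils}; eggs, pasta, whole milk drop out. The vitamin C and protein requirements are met with equality.
So kale = 0.2937 servings, lentils = 2.34 servings.
Hence cost = 0.93·0.2937 + 0.64·2.34 = $1.7707.

$1.77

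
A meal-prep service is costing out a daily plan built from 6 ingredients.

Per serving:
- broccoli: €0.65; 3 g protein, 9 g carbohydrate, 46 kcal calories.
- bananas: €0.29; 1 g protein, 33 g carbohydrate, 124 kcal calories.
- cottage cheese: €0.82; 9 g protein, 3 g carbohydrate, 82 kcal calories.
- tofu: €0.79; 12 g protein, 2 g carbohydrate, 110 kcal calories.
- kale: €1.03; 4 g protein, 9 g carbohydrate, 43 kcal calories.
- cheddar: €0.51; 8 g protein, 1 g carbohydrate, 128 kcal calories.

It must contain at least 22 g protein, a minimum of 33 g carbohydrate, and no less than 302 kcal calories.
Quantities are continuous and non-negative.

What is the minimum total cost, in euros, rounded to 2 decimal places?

Set it up as a linear program. Let x1 = servings of broccoli, x2 = servings of bananas, x3 = servings of cottage cheese, x4 = servings of tofu, x5 = servings of kale, x6 = servings of cheddar.
Minimize 0.65x1 + 0.29x2 + 0.82x3 + 0.79x4 + 1.03x5 + 0.51x6 subject to:
  3x1 + 1x2 + 9x3 + 12x4 + 4x5 + 8x6 ≥ 22   (protein)
  9x1 + 33x2 + 3x3 + 2x4 + 9x5 + 1x6 ≥ 33   (carbohydrate)
  46x1 + 124x2 + 82x3 + 110x4 + 43x5 + 128x6 ≥ 302   (calories)
  x1, x2, x3, x4, x5, x6 ≥ 0.
At the optimum only bananas, cheddar are positive (broccoli, cottage cheese, tofu, kale = 0). There the protein and carbohydrate constraints are tight.
So bananas = 0.9202 servings, cheddar = 2.635 servings.
Cost = 0.29·0.9202 + 0.51·2.635 = 1.6107.

€1.61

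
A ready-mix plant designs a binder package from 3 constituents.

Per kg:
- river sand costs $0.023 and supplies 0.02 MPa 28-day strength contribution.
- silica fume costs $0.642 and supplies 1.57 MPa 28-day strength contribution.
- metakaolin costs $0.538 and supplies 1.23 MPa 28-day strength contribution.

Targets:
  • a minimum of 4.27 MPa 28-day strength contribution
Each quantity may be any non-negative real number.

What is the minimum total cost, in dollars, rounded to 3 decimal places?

Let x1 = kg of river sand, x2 = kg of silica fume, x3 = kg of metakaolin.
Minimize 0.023x1 + 0.642x2 + 0.538x3 s.t.:
  0.02x1 + 1.57x2 + 1.23x3 ≥ 4.27   (28-day strength contribution)
  x1, x2, x3 ≥ 0.
The minimum-cost mix takes nothing from river sand, metakaolin — only silica fume. The 28-day strength contribution requirement is met with equality.
That vertex is x2 = 2.72.
Cost = 0.642·2.72 = 1.74624.

$1.746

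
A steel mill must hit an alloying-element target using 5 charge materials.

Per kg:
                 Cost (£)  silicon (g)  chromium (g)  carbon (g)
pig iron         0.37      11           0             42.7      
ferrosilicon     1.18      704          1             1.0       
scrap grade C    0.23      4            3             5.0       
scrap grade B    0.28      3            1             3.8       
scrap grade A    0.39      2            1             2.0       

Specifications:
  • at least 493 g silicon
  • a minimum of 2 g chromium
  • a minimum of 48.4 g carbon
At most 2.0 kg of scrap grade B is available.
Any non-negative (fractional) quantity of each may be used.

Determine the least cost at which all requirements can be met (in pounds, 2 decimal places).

£1.30

Set it up as a linear program. Let x1 = kg of pig iron, x2 = kg of ferrosilicon, x3 = kg of scrap grade C, x4 = kg of scrap grade B, x5 = kg of scrap grade A.
min 0.37x1 + 1.18x2 + 0.23x3 + 0.28x4 + 0.39x5 subject to:
  11x1 + 704x2 + 4x3 + 3x4 + 2x5 ≥ 493   (silicon)
  1x2 + 3x3 + 1x4 + 1x5 ≥ 2   (chromium)
  42.7x1 + 1x2 + 5x3 + 3.8x4 + 2x5 ≥ 48.4   (carbon)
  x4 ≤ 2
  x1, x2, x3, x4, x5 ≥ 0.
The cheapest feasible vertex uses only pig iron, ferrosilicon, scrap grade C; scrap grade B, scrap grade A are not used. There the silicon, chromium, carbon constraints are tight.
Optimal quantities: pig iron = 1.066 kg, ferrosilicon = 0.6811 kg, scrap grade C = 0.4396 kg.
Total cost: 0.37·1.066 + 1.18·0.6811 + 0.23·0.4396 = 1.2992.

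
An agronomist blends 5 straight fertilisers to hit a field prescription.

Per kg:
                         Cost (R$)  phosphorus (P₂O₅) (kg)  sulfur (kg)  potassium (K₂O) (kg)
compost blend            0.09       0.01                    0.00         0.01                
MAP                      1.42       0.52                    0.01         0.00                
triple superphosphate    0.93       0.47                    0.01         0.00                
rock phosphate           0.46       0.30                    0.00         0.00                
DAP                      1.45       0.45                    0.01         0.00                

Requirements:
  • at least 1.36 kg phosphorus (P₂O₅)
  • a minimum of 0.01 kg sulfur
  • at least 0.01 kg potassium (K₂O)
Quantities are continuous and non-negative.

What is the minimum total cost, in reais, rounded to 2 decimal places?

R$2.37

Let x1 = kg of compost blend, x2 = kg of MAP, x3 = kg of triple superphosphate, x4 = kg of rock phosphate, x5 = kg of DAP.
Minimise 0.09x1 + 1.42x2 + 0.93x3 + 0.46x4 + 1.45x5 with:
  0.01x1 + 0.52x2 + 0.47x3 + 0.3x4 + 0.45x5 ≥ 1.36   (phosphorus (P₂O₅))
  0.01x2 + 0.01x3 + 0.01x5 ≥ 0.01   (sulfur)
  0.01x1 ≥ 0.01   (potassium (K₂O))
  x1, x2, x3, x4, x5 ≥ 0.
The optimal basis is {compost blend, triple superphosphate, rock phosphate}; MAP, DAP drop out. Binding constraints: phosphorus (P₂O₅), sulfur, potassium (K₂O).
Solving gives x1 = 1, x3 = 1, x4 = 2.933.
Total cost: 0.09·1 + 0.93·1 + 0.46·2.933 = 2.3692.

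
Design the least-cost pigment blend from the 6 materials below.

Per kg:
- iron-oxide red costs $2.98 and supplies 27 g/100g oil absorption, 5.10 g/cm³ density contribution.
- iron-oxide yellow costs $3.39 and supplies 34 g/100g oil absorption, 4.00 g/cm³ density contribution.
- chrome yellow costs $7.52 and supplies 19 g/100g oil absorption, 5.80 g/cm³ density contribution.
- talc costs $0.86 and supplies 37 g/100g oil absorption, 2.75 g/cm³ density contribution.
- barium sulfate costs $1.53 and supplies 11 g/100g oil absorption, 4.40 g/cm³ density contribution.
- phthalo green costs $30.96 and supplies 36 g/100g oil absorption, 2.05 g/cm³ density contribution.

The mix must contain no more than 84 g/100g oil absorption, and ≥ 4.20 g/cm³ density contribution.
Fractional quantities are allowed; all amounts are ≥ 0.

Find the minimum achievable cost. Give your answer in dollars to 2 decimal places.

Set it up as a linear program. Let x1 = kg of iron-oxide red, x2 = kg of iron-oxide yellow, x3 = kg of chrome yellow, x4 = kg of talc, x5 = kg of barium sulfate, x6 = kg of phthalo green.
Minimise 2.98x1 + 3.39x2 + 7.52x3 + 0.86x4 + 1.53x5 + 30.96x6 subject to:
  27x1 + 34x2 + 19x3 + 37x4 + 11x5 + 36x6 ≤ 84   (oil absorption)
  5.1x1 + 4x2 + 5.8x3 + 2.75x4 + 4.4x5 + 2.05x6 ≥ 4.2   (density contribution)
  x1, x2, x3, x4, x5, x6 ≥ 0.
At the optimum only talc is positive (iron-oxide red, iron-oxide yellow, chrome yellow, barium sulfate, phthalo green = 0). Binding constraint: density contribution.
Optimal quantities: talc = 1.527 kg.
Cost = 0.86·1.527 = 1.3132.

$1.31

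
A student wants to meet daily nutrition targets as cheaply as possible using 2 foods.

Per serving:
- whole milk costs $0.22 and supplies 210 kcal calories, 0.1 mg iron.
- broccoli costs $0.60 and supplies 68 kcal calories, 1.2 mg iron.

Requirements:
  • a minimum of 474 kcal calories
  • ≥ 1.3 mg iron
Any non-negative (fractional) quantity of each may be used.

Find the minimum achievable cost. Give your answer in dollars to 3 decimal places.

Treat it as an LP. Let x1 = servings of whole milk, x2 = servings of broccoli.
Minimize 0.22x1 + 0.6x2 subject to:
  210x1 + 68x2 ≥ 474   (calories)
  0.1x1 + 1.2x2 ≥ 1.3   (iron)
  x1, x2 ≥ 0.
Both inputs are positive at the optimum. The calories and iron requirements are met with equality.
So whole milk = 1.959 servings, broccoli = 0.9201 servings.
Objective = 0.22·1.959 + 0.6·0.9201 = 0.98304.

$0.983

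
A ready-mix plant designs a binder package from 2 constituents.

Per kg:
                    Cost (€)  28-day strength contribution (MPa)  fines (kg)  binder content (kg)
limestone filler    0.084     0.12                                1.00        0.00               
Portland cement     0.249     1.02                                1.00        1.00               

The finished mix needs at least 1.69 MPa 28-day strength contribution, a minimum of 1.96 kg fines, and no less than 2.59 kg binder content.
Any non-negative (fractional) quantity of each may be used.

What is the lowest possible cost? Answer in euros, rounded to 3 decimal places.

Let x1 = kg of limestone filler, x2 = kg of Portland cement.
min 0.084x1 + 0.249x2 with:
  0.12x1 + 1.02x2 ≥ 1.69   (28-day strength contribution)
  1x1 + 1x2 ≥ 1.96   (fines)
  1x2 ≥ 2.59   (binder content)
  x1, x2 ≥ 0.
At the optimum only Portland cement is positive (limestone filler = 0). Binding constraint: binder content.
So Portland cement = 2.59 kg.
Cost = 0.249·2.59 = 0.64491.

€0.645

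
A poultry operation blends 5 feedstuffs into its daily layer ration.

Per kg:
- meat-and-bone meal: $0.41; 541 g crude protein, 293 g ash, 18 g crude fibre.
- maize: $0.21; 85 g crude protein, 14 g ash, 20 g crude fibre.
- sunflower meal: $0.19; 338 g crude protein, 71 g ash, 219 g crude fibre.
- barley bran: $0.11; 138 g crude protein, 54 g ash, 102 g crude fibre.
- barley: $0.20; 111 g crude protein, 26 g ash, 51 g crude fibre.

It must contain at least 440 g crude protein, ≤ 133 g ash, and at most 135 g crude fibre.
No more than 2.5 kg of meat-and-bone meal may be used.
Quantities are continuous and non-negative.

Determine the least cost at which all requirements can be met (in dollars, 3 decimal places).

Let x1 = kg of meat-and-bone meal, x2 = kg of maize, x3 = kg of sunflower meal, x4 = kg of barley bran, x5 = kg of barley.
Minimize 0.41x1 + 0.21x2 + 0.19x3 + 0.11x4 + 0.2x5 with:
  541x1 + 85x2 + 338x3 + 138x4 + 111x5 ≥ 440   (crude protein)
  293x1 + 14x2 + 71x3 + 54x4 + 26x5 ≤ 133   (ash)
  18x1 + 20x2 + 219x3 + 102x4 + 51x5 ≤ 135   (crude fibre)
  x1 ≤ 2.5
  x1, x2, x3, x4, x5 ≥ 0.
The cheapest feasible vertex uses only meat-and-bone meal, maize, sunflower meal; barley bran, barley are not used. Binding constraints: crude protein, ash, crude fibre.
That vertex is x1 = 0.2643, x2 = 1.773, x3 = 0.4328.
Hence cost = 0.41·0.2643 + 0.21·1.773 + 0.19·0.4328 = $0.56293.

$0.563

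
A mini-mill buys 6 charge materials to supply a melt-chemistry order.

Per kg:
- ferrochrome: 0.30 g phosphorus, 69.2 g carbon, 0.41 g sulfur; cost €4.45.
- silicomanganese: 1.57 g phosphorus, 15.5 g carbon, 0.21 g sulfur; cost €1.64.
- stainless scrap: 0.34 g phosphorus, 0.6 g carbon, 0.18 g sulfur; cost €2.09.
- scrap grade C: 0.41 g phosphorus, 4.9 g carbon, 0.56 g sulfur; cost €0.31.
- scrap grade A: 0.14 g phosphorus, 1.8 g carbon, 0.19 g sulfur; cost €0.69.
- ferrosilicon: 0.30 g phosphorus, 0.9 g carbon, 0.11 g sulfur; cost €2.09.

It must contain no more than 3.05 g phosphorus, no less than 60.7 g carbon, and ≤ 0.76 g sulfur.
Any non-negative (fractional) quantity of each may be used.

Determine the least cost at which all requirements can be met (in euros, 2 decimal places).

€3.90

Let x1 = kg of ferrochrome, x2 = kg of silicomanganese, x3 = kg of stainless scrap, x4 = kg of scrap grade C, x5 = kg of scrap grade A, x6 = kg of ferrosilicon.
Minimise 4.45x1 + 1.64x2 + 2.09x3 + 0.31x4 + 0.69x5 + 2.09x6 s.t.:
  0.3x1 + 1.57x2 + 0.34x3 + 0.41x4 + 0.14x5 + 0.3x6 ≤ 3.05   (phosphorus)
  69.2x1 + 15.5x2 + 0.6x3 + 4.9x4 + 1.8x5 + 0.9x6 ≥ 60.7   (carbon)
  0.41x1 + 0.21x2 + 0.18x3 + 0.56x4 + 0.19x5 + 0.11x6 ≤ 0.76   (sulfur)
  x1, x2, x3, x4, x5, x6 ≥ 0.
The optimal basis is {ferrochrome, scrap grade C}; silicomanganese, stainless scrap, scrap grade A, ferrosilicon drop out. There the carbon and sulfur constraints are tight.
Optimal quantities: ferrochrome = 0.8238 kg, scrap grade C = 0.754 kg.
Objective = 4.45·0.8238 + 0.31·0.754 = 3.8997.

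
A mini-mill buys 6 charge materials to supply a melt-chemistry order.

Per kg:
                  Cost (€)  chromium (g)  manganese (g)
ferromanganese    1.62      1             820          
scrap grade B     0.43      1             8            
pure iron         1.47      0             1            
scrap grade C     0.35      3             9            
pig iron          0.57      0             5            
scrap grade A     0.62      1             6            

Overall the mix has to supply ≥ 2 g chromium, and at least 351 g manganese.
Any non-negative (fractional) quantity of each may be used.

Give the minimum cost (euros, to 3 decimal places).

€0.868

Set it up as a linear program. Let x1 = kg of ferromanganese, x2 = kg of scrap grade B, x3 = kg of pure iron, x4 = kg of scrap grade C, x5 = kg of pig iron, x6 = kg of scrap grade A.
Minimize 1.62x1 + 0.43x2 + 1.47x3 + 0.35x4 + 0.57x5 + 0.62x6 subject to:
  1x1 + 1x2 + 3x4 + 1x6 ≥ 2   (chromium)
  820x1 + 8x2 + 1x3 + 9x4 + 5x5 + 6x6 ≥ 351   (manganese)
  x1, x2, x3, x4, x5, x6 ≥ 0.
At the optimum only ferromanganese, scrap grade C are positive (scrap grade B, pure iron, pig iron, scrap grade A = 0). The chromium and manganese requirements are met with equality.
That vertex is x1 = 0.4223, x4 = 0.5259.
Total cost: 1.62·0.4223 + 0.35·0.5259 = 0.86819.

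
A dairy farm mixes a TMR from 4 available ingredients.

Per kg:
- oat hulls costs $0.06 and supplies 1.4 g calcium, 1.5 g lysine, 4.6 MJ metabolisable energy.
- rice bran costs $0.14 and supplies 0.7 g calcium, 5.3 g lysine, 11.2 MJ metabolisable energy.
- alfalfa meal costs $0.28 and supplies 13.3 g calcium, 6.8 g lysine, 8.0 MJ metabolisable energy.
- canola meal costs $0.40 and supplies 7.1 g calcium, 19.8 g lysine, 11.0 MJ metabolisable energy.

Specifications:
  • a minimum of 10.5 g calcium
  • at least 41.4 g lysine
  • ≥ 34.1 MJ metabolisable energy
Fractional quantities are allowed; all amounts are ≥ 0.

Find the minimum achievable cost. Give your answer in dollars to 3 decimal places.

This is a linear program. Let x1 = kg of oat hulls, x2 = kg of rice bran, x3 = kg of alfalfa meal, x4 = kg of canola meal.
Minimise 0.06x1 + 0.14x2 + 0.28x3 + 0.4x4 s.t.:
  1.4x1 + 0.7x2 + 13.3x3 + 7.1x4 ≥ 10.5   (calcium)
  1.5x1 + 5.3x2 + 6.8x3 + 19.8x4 ≥ 41.4   (lysine)
  4.6x1 + 11.2x2 + 8x3 + 11x4 ≥ 34.1   (metabolisable energy)
  x1, x2, x3, x4 ≥ 0.
The minimum-cost mix takes nothing from oat hulls, alfalfa meal — only rice bran, canola meal. There the lysine and metabolisable energy constraints are tight.
So rice bran = 1.345 kg, canola meal = 1.731 kg.
Total cost: 0.14·1.345 + 0.4·1.731 = 0.88070.

$0.881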